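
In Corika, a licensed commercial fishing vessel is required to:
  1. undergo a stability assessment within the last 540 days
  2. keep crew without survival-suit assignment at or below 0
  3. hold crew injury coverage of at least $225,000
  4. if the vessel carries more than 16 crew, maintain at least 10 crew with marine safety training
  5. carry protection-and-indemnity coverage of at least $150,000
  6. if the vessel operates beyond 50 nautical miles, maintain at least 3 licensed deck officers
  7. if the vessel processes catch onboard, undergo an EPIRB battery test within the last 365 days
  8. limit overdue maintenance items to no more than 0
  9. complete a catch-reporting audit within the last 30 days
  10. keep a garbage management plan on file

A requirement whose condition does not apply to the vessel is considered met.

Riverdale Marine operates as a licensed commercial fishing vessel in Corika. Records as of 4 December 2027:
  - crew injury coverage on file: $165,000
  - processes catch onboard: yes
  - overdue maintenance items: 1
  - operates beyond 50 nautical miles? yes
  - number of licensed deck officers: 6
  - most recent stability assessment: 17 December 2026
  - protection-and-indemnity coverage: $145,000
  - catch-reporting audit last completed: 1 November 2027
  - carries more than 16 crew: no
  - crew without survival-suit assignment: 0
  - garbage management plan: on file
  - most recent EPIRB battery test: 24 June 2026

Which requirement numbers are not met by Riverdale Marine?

3, 5, 7, 8, 9

1. stability assessment 352 days ago vs limit 540 → met
2. crew without survival-suit assignment 0 ≤ 0 → met
3. crew injury coverage $165,000 < $225,000 → not met
4. condition 'carries more than 16 crew' does not hold → requirement n/a → met
5. protection-and-indemnity coverage $145,000 < $150,000 → not met
6. condition 'operates beyond 50 nautical miles' holds; licensed deck officers 6 ≥ 3 → met
7. condition 'processes catch onboard' holds; EPIRB battery test 528 days ago vs limit 365 → not met
8. overdue maintenance items 1 > 0 → not met
9. catch-reporting audit 33 days ago vs limit 30 → not met
10. garbage management plan present → met
Not met: 3, 5, 7, 8, 9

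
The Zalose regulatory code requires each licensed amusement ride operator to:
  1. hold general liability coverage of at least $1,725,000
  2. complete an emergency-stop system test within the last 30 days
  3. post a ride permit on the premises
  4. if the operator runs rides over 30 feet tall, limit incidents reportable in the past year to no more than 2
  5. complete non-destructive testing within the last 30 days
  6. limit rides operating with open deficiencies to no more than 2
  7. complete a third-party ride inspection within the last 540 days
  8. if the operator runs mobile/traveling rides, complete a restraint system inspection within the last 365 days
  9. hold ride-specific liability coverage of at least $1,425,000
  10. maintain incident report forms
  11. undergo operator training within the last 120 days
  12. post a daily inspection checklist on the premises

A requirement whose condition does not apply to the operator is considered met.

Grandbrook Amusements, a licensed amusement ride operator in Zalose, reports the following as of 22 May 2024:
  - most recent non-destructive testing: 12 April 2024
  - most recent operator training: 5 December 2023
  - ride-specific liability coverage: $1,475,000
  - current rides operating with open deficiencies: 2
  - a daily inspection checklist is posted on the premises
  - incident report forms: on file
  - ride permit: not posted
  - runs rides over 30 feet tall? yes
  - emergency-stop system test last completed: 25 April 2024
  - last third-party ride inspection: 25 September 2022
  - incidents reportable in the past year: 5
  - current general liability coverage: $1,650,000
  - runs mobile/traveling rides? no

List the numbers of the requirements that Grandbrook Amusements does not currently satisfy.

1. general liability coverage $1,650,000 < $1,725,000 → not met
2. emergency-stop system test 27 days ago vs limit 30 → met
3. ride permit absent → not met
4. condition 'runs rides over 30 feet tall' holds; incidents reportable in the past year 5 > 2 → not met
5. non-destructive testing 40 days ago vs limit 30 → not met
6. rides operating with open deficiencies 2 ≤ 2 → met
7. third-party ride inspection 605 days ago vs limit 540 → not met
8. condition 'runs mobile/traveling rides' does not hold → requirement n/a → met
9. ride-specific liability coverage $1,475,000 ≥ $1,425,000 → met
10. incident report forms present → met
11. operator training 169 days ago vs limit 120 → not met
12. daily inspection checklist present → met
Not met: 1, 3, 4, 5, 7, 11

1, 3, 4, 5, 7, 11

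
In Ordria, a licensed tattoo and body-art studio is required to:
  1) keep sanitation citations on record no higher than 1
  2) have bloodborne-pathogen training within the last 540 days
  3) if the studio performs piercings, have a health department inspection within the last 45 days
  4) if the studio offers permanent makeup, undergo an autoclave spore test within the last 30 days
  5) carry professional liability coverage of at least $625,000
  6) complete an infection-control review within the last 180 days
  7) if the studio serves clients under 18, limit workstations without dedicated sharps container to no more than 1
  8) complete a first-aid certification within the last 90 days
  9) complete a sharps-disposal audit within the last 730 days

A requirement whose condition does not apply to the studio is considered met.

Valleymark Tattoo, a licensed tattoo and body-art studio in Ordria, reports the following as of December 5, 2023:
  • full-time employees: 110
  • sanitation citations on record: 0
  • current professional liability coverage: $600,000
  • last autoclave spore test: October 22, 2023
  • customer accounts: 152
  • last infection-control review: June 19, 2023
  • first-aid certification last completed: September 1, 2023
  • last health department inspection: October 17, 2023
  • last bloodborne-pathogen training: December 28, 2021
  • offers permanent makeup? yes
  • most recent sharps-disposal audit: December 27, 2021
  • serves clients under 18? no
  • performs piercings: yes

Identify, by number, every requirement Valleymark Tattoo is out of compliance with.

1. sanitation citations on record 0 ≤ 1 → met
2. bloodborne-pathogen training 707 days ago vs limit 540 → not met
3. condition 'performs piercings' holds; health department inspection 49 days ago vs limit 45 → not met
4. condition 'offers permanent makeup' holds; autoclave spore test 44 days ago vs limit 30 → not met
5. professional liability coverage $600,000 < $625,000 → not met
6. infection-control review 169 days ago vs limit 180 → met
7. condition 'serves clients under 18' does not hold → requirement n/a → met
8. first-aid certification 95 days ago vs limit 90 → not met
9. sharps-disposal audit 708 days ago vs limit 730 → met
Not met: 2, 3, 4, 5, 8

2, 3, 4, 5, 8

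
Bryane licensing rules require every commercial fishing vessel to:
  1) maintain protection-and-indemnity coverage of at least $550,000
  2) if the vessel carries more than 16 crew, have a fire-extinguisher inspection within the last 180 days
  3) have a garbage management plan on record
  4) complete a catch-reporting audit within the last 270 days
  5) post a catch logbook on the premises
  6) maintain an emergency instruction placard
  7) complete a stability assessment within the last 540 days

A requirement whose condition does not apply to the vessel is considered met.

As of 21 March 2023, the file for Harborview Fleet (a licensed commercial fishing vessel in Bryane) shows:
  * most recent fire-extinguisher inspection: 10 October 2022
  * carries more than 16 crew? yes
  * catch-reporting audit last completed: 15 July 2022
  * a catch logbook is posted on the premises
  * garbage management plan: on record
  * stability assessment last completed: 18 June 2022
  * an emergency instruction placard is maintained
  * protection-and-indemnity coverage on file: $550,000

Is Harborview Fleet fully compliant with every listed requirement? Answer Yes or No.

1. protection-and-indemnity coverage $550,000 ≥ $550,000 → met
2. condition 'carries more than 16 crew' holds; fire-extinguisher inspection 162 days ago vs limit 180 → met
3. garbage management plan present → met
4. catch-reporting audit 249 days ago vs limit 270 → met
5. catch logbook present → met
6. emergency instruction placard present → met
7. stability assessment 276 days ago vs limit 540 → met
All met.

Yes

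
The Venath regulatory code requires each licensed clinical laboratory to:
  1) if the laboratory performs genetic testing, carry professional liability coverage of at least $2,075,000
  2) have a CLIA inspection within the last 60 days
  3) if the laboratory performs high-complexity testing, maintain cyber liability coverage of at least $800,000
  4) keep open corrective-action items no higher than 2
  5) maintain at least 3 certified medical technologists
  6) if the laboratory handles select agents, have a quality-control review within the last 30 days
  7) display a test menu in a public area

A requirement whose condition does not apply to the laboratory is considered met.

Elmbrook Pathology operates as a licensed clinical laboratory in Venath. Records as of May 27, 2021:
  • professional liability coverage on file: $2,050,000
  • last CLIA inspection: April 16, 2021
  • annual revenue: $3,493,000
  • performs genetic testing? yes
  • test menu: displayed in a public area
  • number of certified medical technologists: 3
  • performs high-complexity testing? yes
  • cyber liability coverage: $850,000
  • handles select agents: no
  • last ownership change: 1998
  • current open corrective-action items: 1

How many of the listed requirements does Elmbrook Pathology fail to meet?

1

1. condition 'performs genetic testing' holds; professional liability coverage $2,050,000 < $2,075,000 → not met
2. CLIA inspection 41 days ago vs limit 60 → met
3. condition 'performs high-complexity testing' holds; cyber liability coverage $850,000 ≥ $800,000 → met
4. open corrective-action items 1 ≤ 2 → met
5. certified medical technologists 3 ≥ 3 → met
6. condition 'handles select agents' does not hold → requirement n/a → met
7. test menu present → met
Not met: 1 of 7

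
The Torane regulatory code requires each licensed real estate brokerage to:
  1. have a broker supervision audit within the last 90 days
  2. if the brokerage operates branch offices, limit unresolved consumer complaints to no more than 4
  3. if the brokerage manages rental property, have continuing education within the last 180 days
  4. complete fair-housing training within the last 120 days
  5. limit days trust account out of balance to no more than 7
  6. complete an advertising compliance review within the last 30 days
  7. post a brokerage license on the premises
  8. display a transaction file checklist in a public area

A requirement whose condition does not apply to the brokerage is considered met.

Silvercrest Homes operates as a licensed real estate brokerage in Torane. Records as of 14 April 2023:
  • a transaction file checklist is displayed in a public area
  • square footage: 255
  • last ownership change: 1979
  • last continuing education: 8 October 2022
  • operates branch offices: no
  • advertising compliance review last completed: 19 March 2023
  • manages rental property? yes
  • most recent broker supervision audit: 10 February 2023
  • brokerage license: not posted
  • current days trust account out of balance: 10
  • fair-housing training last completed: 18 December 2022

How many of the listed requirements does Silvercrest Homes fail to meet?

3

1. broker supervision audit 63 days ago vs limit 90 → met
2. condition 'operates branch offices' does not hold → requirement n/a → met
3. condition 'manages rental property' holds; continuing education 188 days ago vs limit 180 → not met
4. fair-housing training 117 days ago vs limit 120 → met
5. days trust account out of balance 10 > 7 → not met
6. advertising compliance review 26 days ago vs limit 30 → met
7. brokerage license absent → not met
8. transaction file checklist present → met
Not met: 3 of 8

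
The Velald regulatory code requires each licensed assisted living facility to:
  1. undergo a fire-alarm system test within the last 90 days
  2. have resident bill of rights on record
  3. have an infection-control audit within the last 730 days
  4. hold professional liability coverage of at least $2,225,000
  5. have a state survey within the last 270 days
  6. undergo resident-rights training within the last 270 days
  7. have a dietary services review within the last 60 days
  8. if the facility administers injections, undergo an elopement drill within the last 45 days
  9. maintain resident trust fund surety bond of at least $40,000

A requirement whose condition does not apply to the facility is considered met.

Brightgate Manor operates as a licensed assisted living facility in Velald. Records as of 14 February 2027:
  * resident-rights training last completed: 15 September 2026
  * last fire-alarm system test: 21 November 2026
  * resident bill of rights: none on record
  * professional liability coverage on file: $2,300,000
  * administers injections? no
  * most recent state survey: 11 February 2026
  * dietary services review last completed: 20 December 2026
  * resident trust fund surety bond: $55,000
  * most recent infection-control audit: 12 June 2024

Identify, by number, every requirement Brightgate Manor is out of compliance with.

1. fire-alarm system test 85 days ago vs limit 90 → met
2. resident bill of rights absent → not met
3. infection-control audit 977 days ago vs limit 730 → not met
4. professional liability coverage $2,300,000 ≥ $2,225,000 → met
5. state survey 368 days ago vs limit 270 → not met
6. resident-rights training 152 days ago vs limit 270 → met
7. dietary services review 56 days ago vs limit 60 → met
8. condition 'administers injections' does not hold → requirement n/a → met
9. resident trust fund surety bond $55,000 ≥ $40,000 → met
Not met: 2, 3, 5

2, 3, 5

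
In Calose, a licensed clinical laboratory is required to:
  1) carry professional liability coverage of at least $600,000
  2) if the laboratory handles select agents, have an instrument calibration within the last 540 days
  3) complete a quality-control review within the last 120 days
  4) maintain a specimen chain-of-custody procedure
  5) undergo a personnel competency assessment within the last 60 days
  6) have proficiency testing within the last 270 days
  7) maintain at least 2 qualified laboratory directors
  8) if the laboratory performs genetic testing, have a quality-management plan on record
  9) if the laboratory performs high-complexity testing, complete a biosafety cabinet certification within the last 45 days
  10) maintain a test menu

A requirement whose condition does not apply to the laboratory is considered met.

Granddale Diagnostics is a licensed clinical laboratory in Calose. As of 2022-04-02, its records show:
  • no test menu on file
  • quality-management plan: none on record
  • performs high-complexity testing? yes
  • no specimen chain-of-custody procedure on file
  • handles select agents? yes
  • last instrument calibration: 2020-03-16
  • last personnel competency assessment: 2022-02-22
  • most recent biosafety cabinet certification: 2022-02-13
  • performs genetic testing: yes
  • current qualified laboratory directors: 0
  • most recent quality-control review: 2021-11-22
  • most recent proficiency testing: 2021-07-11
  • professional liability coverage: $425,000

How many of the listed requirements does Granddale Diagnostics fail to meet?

8

1. professional liability coverage $425,000 < $600,000 → not met
2. condition 'handles select agents' holds; instrument calibration 747 days ago vs limit 540 → not met
3. quality-control review 131 days ago vs limit 120 → not met
4. specimen chain-of-custody procedure absent → not met
5. personnel competency assessment 39 days ago vs limit 60 → met
6. proficiency testing 265 days ago vs limit 270 → met
7. qualified laboratory directors 0 < 2 → not met
8. condition 'performs genetic testing' holds; quality-management plan absent → not met
9. condition 'performs high-complexity testing' holds; biosafety cabinet certification 48 days ago vs limit 45 → not met
10. test menu absent → not met
Not met: 8 of 10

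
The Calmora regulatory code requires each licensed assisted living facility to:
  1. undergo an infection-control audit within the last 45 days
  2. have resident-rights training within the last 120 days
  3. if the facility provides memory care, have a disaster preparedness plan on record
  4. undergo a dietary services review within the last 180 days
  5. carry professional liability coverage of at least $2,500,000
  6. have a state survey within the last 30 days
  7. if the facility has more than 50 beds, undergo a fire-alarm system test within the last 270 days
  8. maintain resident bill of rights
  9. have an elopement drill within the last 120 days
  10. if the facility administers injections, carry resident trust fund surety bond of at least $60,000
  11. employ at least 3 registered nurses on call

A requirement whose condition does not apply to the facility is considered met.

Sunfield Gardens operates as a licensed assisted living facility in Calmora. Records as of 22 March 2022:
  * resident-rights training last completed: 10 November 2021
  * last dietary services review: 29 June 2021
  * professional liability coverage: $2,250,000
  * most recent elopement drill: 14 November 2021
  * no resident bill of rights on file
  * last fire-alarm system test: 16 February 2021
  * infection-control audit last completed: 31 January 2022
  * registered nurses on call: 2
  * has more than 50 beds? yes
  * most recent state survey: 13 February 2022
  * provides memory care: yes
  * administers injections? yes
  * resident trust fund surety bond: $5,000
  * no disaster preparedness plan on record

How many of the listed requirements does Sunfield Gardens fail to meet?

11

1. infection-control audit 50 days ago vs limit 45 → not met
2. resident-rights training 132 days ago vs limit 120 → not met
3. condition 'provides memory care' holds; disaster preparedness plan absent → not met
4. dietary services review 266 days ago vs limit 180 → not met
5. professional liability coverage $2,250,000 < $2,500,000 → not met
6. state survey 37 days ago vs limit 30 → not met
7. condition 'has more than 50 beds' holds; fire-alarm system test 399 days ago vs limit 270 → not met
8. resident bill of rights absent → not met
9. elopement drill 128 days ago vs limit 120 → not met
10. condition 'administers injections' holds; resident trust fund surety bond $5,000 < $60,000 → not met
11. registered nurses on call 2 < 3 → not met
Not met: 11 of 11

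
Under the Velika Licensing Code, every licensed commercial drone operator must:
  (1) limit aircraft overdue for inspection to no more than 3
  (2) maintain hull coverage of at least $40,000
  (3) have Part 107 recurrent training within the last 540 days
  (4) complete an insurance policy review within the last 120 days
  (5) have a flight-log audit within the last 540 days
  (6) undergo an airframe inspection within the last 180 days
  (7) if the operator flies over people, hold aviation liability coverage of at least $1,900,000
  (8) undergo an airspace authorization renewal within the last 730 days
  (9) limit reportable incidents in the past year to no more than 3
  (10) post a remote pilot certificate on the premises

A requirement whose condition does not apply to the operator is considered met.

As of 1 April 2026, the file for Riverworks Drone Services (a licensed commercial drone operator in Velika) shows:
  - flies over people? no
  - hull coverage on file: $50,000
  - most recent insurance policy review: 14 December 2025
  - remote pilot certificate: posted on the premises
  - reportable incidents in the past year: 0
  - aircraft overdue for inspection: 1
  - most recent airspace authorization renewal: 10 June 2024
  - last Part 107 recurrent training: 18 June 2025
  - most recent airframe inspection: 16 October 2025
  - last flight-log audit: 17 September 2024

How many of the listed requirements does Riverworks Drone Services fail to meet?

1

1. aircraft overdue for inspection 1 ≤ 3 → met
2. hull coverage $50,000 ≥ $40,000 → met
3. Part 107 recurrent training 287 days ago vs limit 540 → met
4. insurance policy review 108 days ago vs limit 120 → met
5. flight-log audit 561 days ago vs limit 540 → not met
6. airframe inspection 167 days ago vs limit 180 → met
7. condition 'flies over people' does not hold → requirement n/a → met
8. airspace authorization renewal 660 days ago vs limit 730 → met
9. reportable incidents in the past year 0 ≤ 3 → met
10. remote pilot certificate present → met
Not met: 1 of 10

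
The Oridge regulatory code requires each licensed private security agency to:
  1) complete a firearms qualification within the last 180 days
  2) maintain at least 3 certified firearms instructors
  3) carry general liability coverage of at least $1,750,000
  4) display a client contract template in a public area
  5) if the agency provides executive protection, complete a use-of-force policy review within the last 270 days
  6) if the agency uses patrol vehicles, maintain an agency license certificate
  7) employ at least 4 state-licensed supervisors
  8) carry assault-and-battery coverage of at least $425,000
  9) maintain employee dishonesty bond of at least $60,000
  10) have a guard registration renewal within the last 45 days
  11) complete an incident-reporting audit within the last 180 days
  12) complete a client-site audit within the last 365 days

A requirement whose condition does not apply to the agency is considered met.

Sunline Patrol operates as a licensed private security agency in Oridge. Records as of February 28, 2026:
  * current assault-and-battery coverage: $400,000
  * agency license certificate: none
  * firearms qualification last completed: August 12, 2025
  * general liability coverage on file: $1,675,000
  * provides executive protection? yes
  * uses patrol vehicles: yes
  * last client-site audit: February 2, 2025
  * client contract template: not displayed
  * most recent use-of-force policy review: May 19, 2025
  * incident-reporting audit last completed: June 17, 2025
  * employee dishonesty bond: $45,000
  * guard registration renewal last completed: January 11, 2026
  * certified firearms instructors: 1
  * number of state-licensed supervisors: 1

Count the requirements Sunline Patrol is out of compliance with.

12

1. firearms qualification 200 days ago vs limit 180 → not met
2. certified firearms instructors 1 < 3 → not met
3. general liability coverage $1,675,000 < $1,750,000 → not met
4. client contract template absent → not met
5. condition 'provides executive protection' holds; use-of-force policy review 285 days ago vs limit 270 → not met
6. condition 'uses patrol vehicles' holds; agency license certificate absent → not met
7. state-licensed supervisors 1 < 4 → not met
8. assault-and-battery coverage $400,000 < $425,000 → not met
9. employee dishonesty bond $45,000 < $60,000 → not met
10. guard registration renewal 48 days ago vs limit 45 → not met
11. incident-reporting audit 256 days ago vs limit 180 → not met
12. client-site audit 391 days ago vs limit 365 → not met
Not met: 12 of 12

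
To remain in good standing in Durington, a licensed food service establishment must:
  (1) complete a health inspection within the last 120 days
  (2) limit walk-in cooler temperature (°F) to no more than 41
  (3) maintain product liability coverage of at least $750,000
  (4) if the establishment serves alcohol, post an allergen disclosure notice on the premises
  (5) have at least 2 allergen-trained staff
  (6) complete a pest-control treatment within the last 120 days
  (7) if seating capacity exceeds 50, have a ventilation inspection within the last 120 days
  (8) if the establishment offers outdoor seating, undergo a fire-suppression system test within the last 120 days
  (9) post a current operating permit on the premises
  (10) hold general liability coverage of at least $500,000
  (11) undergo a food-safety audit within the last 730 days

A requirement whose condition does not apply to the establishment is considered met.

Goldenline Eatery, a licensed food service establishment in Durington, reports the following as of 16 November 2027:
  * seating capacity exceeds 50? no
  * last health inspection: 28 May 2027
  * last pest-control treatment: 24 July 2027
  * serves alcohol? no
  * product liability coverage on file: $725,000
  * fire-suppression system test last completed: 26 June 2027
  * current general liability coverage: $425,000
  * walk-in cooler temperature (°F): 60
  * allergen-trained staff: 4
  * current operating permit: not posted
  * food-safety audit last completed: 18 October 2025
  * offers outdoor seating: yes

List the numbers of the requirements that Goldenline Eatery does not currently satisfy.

1. health inspection 172 days ago vs limit 120 → not met
2. walk-in cooler temperature (°F) 60 > 41 → not met
3. product liability coverage $725,000 < $750,000 → not met
4. condition 'serves alcohol' does not hold → requirement n/a → met
5. allergen-trained staff 4 ≥ 2 → met
6. pest-control treatment 115 days ago vs limit 120 → met
7. condition 'seating capacity exceeds 50' does not hold → requirement n/a → met
8. condition 'offers outdoor seating' holds; fire-suppression system test 143 days ago vs limit 120 → not met
9. current operating permit absent → not met
10. general liability coverage $425,000 < $500,000 → not met
11. food-safety audit 759 days ago vs limit 730 → not met
Not met: 1, 2, 3, 8, 9, 10, 11

1, 2, 3, 8, 9, 10, 11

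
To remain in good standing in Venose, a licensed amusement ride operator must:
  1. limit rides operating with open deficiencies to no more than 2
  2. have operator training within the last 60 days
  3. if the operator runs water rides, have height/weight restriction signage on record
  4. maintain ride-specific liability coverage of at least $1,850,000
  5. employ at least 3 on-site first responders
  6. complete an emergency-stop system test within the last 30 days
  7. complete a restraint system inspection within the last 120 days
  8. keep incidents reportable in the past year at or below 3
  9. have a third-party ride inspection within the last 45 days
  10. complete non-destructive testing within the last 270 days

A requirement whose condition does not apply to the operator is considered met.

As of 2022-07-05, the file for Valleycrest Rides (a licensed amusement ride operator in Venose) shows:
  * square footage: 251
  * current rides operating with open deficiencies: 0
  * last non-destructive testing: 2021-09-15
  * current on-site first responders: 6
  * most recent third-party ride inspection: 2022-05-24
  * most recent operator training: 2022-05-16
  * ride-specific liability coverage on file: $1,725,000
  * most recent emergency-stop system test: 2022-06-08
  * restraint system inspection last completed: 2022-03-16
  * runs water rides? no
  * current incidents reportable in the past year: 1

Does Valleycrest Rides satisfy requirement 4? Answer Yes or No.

4. ride-specific liability coverage $1,725,000 < $1,850,000 → not met

No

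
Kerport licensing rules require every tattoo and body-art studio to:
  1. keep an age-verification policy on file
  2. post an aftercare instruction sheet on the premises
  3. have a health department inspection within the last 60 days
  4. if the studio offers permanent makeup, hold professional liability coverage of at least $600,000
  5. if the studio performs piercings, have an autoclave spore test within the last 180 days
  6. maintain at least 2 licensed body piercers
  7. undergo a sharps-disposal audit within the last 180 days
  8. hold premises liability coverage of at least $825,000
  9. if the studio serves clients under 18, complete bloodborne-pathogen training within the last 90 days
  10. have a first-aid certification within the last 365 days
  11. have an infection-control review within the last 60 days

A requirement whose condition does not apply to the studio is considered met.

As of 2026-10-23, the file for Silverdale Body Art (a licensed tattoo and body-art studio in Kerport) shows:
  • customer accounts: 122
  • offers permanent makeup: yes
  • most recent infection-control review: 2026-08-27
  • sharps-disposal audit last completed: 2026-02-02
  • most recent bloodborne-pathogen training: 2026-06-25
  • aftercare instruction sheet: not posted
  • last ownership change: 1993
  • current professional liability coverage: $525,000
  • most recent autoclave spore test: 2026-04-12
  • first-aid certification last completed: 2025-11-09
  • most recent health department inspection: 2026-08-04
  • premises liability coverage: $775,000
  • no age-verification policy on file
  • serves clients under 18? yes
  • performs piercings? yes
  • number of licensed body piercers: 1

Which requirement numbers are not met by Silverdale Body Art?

1, 2, 3, 4, 5, 6, 7, 8, 9

1. age-verification policy absent → not met
2. aftercare instruction sheet absent → not met
3. health department inspection 80 days ago vs limit 60 → not met
4. condition 'offers permanent makeup' holds; professional liability coverage $525,000 < $600,000 → not met
5. condition 'performs piercings' holds; autoclave spore test 194 days ago vs limit 180 → not met
6. licensed body piercers 1 < 2 → not met
7. sharps-disposal audit 263 days ago vs limit 180 → not met
8. premises liability coverage $775,000 < $825,000 → not met
9. condition 'serves clients under 18' holds; bloodborne-pathogen training 120 days ago vs limit 90 → not met
10. first-aid certification 348 days ago vs limit 365 → met
11. infection-control review 57 days ago vs limit 60 → met
Not met: 1, 2, 3, 4, 5, 6, 7, 8, 9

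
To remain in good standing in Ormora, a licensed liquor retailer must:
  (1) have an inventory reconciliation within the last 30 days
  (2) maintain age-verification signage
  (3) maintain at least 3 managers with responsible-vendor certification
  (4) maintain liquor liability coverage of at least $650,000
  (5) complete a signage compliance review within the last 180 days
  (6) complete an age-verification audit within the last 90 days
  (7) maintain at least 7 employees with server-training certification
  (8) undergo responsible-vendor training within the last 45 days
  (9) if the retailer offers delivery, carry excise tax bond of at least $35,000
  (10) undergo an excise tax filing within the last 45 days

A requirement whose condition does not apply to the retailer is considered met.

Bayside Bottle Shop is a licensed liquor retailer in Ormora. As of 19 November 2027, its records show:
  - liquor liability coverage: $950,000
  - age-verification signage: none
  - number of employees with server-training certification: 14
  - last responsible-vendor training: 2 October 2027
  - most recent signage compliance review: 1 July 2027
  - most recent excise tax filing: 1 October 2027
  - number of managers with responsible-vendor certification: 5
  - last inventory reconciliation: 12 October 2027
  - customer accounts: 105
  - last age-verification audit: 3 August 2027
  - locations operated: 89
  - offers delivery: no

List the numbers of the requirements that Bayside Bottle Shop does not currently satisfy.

1. inventory reconciliation 38 days ago vs limit 30 → not met
2. age-verification signage absent → not met
3. managers with responsible-vendor certification 5 ≥ 3 → met
4. liquor liability coverage $950,000 ≥ $650,000 → met
5. signage compliance review 141 days ago vs limit 180 → met
6. age-verification audit 108 days ago vs limit 90 → not met
7. employees with server-training certification 14 ≥ 7 → met
8. responsible-vendor training 48 days ago vs limit 45 → not met
9. condition 'offers delivery' does not hold → requirement n/a → met
10. excise tax filing 49 days ago vs limit 45 → not met
Not met: 1, 2, 6, 8, 10

1, 2, 6, 8, 10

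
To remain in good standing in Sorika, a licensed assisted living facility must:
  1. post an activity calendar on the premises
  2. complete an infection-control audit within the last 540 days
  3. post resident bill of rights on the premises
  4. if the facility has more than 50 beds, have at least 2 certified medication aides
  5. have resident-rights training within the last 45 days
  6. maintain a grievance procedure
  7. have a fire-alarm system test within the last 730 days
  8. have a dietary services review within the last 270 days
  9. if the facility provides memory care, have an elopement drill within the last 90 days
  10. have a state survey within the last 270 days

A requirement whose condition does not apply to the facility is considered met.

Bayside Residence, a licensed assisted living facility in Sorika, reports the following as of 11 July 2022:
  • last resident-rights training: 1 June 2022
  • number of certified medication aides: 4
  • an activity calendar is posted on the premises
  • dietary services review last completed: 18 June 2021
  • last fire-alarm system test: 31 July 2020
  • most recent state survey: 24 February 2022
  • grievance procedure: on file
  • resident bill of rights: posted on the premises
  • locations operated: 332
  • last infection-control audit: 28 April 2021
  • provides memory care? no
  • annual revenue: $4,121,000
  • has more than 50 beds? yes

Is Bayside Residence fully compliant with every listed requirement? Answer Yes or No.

No

1. activity calendar present → met
2. infection-control audit 439 days ago vs limit 540 → met
3. resident bill of rights present → met
4. condition 'has more than 50 beds' holds; certified medication aides 4 ≥ 2 → met
5. resident-rights training 40 days ago vs limit 45 → met
6. grievance procedure present → met
7. fire-alarm system test 710 days ago vs limit 730 → met
8. dietary services review 388 days ago vs limit 270 → not met
9. condition 'provides memory care' does not hold → requirement n/a → met
10. state survey 137 days ago vs limit 270 → met
Not met: 8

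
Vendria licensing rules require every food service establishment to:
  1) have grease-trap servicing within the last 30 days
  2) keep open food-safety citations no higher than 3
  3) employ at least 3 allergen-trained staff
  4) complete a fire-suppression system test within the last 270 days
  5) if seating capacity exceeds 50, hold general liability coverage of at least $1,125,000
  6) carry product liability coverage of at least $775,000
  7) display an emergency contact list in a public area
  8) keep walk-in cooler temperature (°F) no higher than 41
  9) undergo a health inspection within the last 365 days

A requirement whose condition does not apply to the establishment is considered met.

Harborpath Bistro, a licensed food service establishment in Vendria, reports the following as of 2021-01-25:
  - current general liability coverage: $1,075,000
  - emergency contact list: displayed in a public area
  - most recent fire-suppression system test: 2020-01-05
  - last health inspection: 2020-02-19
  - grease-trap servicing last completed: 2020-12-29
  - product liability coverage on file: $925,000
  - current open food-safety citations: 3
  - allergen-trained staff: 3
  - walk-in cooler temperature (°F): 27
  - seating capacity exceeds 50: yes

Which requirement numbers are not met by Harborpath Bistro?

4, 5

1. grease-trap servicing 27 days ago vs limit 30 → met
2. open food-safety citations 3 ≤ 3 → met
3. allergen-trained staff 3 ≥ 3 → met
4. fire-suppression system test 386 days ago vs limit 270 → not met
5. condition 'seating capacity exceeds 50' holds; general liability coverage $1,075,000 < $1,125,000 → not met
6. product liability coverage $925,000 ≥ $775,000 → met
7. emergency contact list present → met
8. walk-in cooler temperature (°F) 27 ≤ 41 → met
9. health inspection 341 days ago vs limit 365 → met
Not met: 4, 5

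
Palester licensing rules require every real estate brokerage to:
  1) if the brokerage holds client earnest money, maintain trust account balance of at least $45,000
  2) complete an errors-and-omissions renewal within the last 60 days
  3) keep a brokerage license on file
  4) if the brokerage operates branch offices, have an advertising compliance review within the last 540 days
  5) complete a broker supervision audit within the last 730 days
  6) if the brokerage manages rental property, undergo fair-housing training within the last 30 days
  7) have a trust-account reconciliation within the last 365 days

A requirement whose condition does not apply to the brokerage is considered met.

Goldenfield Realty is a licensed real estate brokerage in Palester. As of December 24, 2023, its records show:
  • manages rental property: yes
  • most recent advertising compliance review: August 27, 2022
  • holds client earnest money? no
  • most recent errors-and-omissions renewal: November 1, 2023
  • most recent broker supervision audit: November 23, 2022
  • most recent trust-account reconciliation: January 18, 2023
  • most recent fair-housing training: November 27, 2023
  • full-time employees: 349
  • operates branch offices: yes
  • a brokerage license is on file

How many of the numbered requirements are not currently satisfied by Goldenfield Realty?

0

1. condition 'holds client earnest money' does not hold → requirement n/a → met
2. errors-and-omissions renewal 53 days ago vs limit 60 → met
3. brokerage license present → met
4. condition 'operates branch offices' holds; advertising compliance review 484 days ago vs limit 540 → met
5. broker supervision audit 396 days ago vs limit 730 → met
6. condition 'manages rental property' holds; fair-housing training 27 days ago vs limit 30 → met
7. trust-account reconciliation 340 days ago vs limit 365 → met
Not met: 0 of 7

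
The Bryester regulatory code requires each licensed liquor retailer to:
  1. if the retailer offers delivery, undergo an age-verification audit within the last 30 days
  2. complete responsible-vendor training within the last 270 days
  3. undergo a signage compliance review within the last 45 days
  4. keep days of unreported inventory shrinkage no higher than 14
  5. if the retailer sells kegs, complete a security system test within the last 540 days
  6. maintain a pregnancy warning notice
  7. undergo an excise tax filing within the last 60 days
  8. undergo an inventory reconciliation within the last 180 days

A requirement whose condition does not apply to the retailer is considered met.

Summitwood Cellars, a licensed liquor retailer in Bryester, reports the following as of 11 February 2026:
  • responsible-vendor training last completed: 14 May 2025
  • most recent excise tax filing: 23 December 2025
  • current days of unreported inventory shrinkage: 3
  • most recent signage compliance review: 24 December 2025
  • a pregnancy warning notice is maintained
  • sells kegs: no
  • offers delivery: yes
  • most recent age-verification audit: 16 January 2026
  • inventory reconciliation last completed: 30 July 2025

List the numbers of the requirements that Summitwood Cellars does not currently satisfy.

1. condition 'offers delivery' holds; age-verification audit 26 days ago vs limit 30 → met
2. responsible-vendor training 273 days ago vs limit 270 → not met
3. signage compliance review 49 days ago vs limit 45 → not met
4. days of unreported inventory shrinkage 3 ≤ 14 → met
5. condition 'sells kegs' does not hold → requirement n/a → met
6. pregnancy warning notice present → met
7. excise tax filing 50 days ago vs limit 60 → met
8. inventory reconciliation 196 days ago vs limit 180 → not met
Not met: 2, 3, 8

2, 3, 8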